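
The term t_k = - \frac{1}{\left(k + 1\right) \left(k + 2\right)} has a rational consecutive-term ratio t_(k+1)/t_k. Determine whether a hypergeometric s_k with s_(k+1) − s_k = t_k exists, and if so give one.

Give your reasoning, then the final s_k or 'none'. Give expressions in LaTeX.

Compute t_(k+1)/t_k: get (k + 1)/(k + 3).
So A=k + 1 and B=k + 3, with C=1.
Set up (k + 1)·f(k+1) − (k + 2)·f(k) − (1) = 0.
From deg A=1, deg B=1, deg C=0: d=1.
Coefficient equations give f(k) = k.
Certificate R = B(k−1)f/C = k*(k + 2) gives s_k = -k/(k + 1).
Δs = -1/(k**2 + 3*k + 2), as required.

s_k = - \frac{k}{k + 1}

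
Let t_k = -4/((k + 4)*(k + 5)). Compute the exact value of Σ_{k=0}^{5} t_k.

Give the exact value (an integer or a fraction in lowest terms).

Σ = -3/5

r(k) = (k + 4)/(k + 6) after simplifying.
So A=k + 4 and B=k + 6, with C=1.
Set up (k + 4)·f(k+1) − (k + 5)·f(k) − (1) = 0.
Degrees (1,1,0) ⇒ d ≤ 1.
Solve for f: f(k) = k/4 (degree 1 ≤ 1).
So s_k = (B(k−1)f/C)·t_k = (k*(k + 5)/4)·t_k = -k/(k + 4).
Verify: -4/(k**2 + 9*k + 20) matches t_k.
Σ_(k=0)^(5) t_k = s_(6) − s_(0) = -3/5 − (0) = -3/5.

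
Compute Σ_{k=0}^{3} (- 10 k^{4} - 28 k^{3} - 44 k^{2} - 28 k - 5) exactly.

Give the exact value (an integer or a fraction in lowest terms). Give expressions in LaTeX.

Step 1: r(k) = (10*k**4 + 68*k**3 + 188*k**2 + 240*k + 115)/(10*k**4 + 28*k**3 + 44*k**2 + 28*k + 5).
Gosper form: A/B · C(k+1)/C(k) with A=1, B=1, C=k**4 + 14*k**3/5 + 22*k**2/5 + 14*k/5 + 1/2.
Need (1)·f(k+1) − (1)·f(k) = k**4 + 14*k**3/5 + 22*k**2/5 + 14*k/5 + 1/2.
Bound: deg f ≤ 5.
Match coefficients ⇒ f(k) = k*(2*k**4 + 2*k**3 + 4*k**2 - k - 2)/10.
Then R = B(k−1)f/C = k*(2*k**4 + 2*k**3 + 4*k**2 - k - 2)/(10*k**4 + 28*k**3 + 44*k**2 + 28*k + 5), so s_k = R(k)·t_k = k*(-2*k**4 - 2*k**3 - 4*k**2 + k + 2).
Δs = -10*k**4 - 28*k**3 - 44*k**2 - 28*k - 5, as required.
Telescoping: Σ = s_(4) − s_(0) = -2792 − (0) = -2792.

Σ = -2792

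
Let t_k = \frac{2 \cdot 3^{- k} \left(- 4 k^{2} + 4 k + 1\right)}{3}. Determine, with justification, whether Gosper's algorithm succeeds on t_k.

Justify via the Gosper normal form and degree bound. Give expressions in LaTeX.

Yes. s_k = 3^{- k} \left(4 k^{2} + 1\right).

Step 1: r(k) = (4*k**2 + 4*k - 1)/(3*(4*k**2 - 4*k - 1)).
Normal form (A,B,C) = (1/3, 1, k**2 - k - 1/4).
f must satisfy (1/3)·f(k+1) − (1)·f(k) = k**2 - k - 1/4.
Degrees (0,0,2) ⇒ d ≤ 2.
Solve for f: f(k) = -3*(4*k**2 + 1)/8 (degree 2 ≤ 2).
Certificate R = B(k−1)f/C = -3*(4*k**2 + 1)/(2*(4*k**2 - 4*k - 1)) gives s_k = (4*k**2 + 1)/3**k.
Check: Δs_k = 2*(-4*k**2 + 4*k + 1)/(3*3**k). ✓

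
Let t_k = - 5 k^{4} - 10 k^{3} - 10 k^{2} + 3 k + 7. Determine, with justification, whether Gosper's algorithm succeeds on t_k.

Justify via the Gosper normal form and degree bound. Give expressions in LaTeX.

The ratio is (5*k**4 + 30*k**3 + 70*k**2 + 67*k + 15)/(5*k**4 + 10*k**3 + 10*k**2 - 3*k - 7).
Factor: A=1; B=1; C=k**4 + 2*k**3 + 2*k**2 - 3*k/5 - 7/5.
Need (1)·f(k+1) − (1)·f(k) = k**4 + 2*k**3 + 2*k**2 - 3*k/5 - 7/5.
Bound: deg f ≤ 5.
Solving with deg f ≤ 5: f(k) = k*(k**4 - 4*k - 4)/5.
Get s_k = R·t_k = k*(-k**4 + 4*k + 4) with R(k) = B(k−1)f(k)/C(k) = k*(k**4 - 4*k - 4)/(5*k**4 + 10*k**3 + 10*k**2 - 3*k - 7).
s_(k+1) − s_k = -5*k**4 - 10*k**3 - 10*k**2 + 3*k + 7 = t_k.

Yes. s_k = k \left(- k^{4} + 4 k + 4\right).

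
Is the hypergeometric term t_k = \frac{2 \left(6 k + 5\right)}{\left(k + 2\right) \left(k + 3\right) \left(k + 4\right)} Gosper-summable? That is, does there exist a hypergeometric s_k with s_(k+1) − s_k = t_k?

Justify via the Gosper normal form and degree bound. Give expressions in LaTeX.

The ratio is (k + 2)*(6*k + 11)/((k + 5)*(6*k + 5)).
Take A(k)=k + 2, B(k)=k + 5, C(k)=k + 5/6.
f must satisfy (k + 2)·f(k+1) − (k + 4)·f(k) = k + 5/6.
Bound: deg f ≤ 2.
Match coefficients ⇒ f(k) = k*(17*k + 13)/72.
Get s_k = R·t_k = k*(17*k + 13)/(6*(k + 2)*(k + 3)) with R(k) = B(k−1)f(k)/C(k) = k*(k + 4)*(17*k + 13)/(12*(6*k + 5)).
s_(k+1) − s_k = 2*(6*k + 5)/(k**3 + 9*k**2 + 26*k + 24) = t_k.

Yes. s_k = \frac{k \left(17 k + 13\right)}{6 \left(k + 2\right) \left(k + 3\right)}.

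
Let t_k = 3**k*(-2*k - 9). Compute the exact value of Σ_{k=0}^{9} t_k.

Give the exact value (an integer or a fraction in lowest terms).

Σ = -767634

The ratio is 3*(2*k + 11)/(2*k + 9).
So A=3 and B=1, with C=k + 9/2.
Need (3)·f(k+1) − (1)·f(k) = k + 9/2.
Degrees (0,0,1) ⇒ d ≤ 1.
A polynomial solution: f(k) = (k + 3)/2.
Get s_k = R·t_k = 3**k*(-k - 3) with R(k) = B(k−1)f(k)/C(k) = (k + 3)/(2*k + 9).
s_(k+1) − s_k = 3**k*(-2*k - 9) = t_k.
Evaluate s at k=10 and k=0: -767637 and -3; difference -767634.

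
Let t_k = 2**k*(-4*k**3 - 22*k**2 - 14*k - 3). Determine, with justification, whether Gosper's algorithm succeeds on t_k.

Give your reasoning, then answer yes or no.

Yes. s_k = 2**k*(-4*k**3 + 2*k**2 + 2*k - 3).

r(k) = 2*(4*k**3 + 34*k**2 + 70*k + 43)/(4*k**3 + 22*k**2 + 14*k + 3) after simplifying.
Gosper form: A/B · C(k+1)/C(k) with A=2, B=1, C=k**3 + 11*k**2/2 + 7*k/2 + 3/4.
Need (2)·f(k+1) − (1)·f(k) = k**3 + 11*k**2/2 + 7*k/2 + 3/4.
deg f ≤ 3 (via 0,0,3).
Coefficient equations give f(k) = (4*k**3 - 2*k**2 - 2*k + 3)/4.
Certificate R = B(k−1)f/C = (4*k**3 - 2*k**2 - 2*k + 3)/(4*k**3 + 22*k**2 + 14*k + 3) gives s_k = 2**k*(-4*k**3 + 2*k**2 + 2*k - 3).
Check: Δs_k = 2**k*(-4*k**3 - 22*k**2 - 14*k - 3). ✓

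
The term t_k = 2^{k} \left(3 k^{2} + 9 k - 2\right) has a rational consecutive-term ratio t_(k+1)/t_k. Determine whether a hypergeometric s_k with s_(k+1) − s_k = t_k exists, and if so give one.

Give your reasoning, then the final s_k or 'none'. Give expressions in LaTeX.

Compute t_(k+1)/t_k: get 2*(3*k**2 + 15*k + 10)/(3*k**2 + 9*k - 2).
Normal form (A,B,C) = (2, 1, k**2 + 3*k - 2/3).
Set up (2)·f(k+1) − (1)·f(k) − (k**2 + 3*k - 2/3) = 0.
Degrees (0,0,2) ⇒ d ≤ 2.
A polynomial solution: f(k) = (3*k**2 - 3*k - 2)/3.
Get s_k = R·t_k = 2**k*(3*k**2 - 3*k - 2) with R(k) = B(k−1)f(k)/C(k) = (3*k**2 - 3*k - 2)/(3*k**2 + 9*k - 2).
Check: Δs_k = 2**k*(3*k**2 + 9*k - 2). ✓

s_k = 2^{k} \left(3 k^{2} - 3 k - 2\right)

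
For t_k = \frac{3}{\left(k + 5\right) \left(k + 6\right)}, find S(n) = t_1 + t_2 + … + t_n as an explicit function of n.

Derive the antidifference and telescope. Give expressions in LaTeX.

S(n) = \frac{n}{2 \left(n + 6\right)}

The ratio is (k + 5)/(k + 7).
Gosper form: A/B · C(k+1)/C(k) with A=k + 5, B=k + 7, C=1.
Set up (k + 5)·f(k+1) − (k + 6)·f(k) − (1) = 0.
From deg A=1, deg B=1, deg C=0: d=1.
Solving with deg f ≤ 1: f(k) = k/5.
Certificate R = B(k−1)f/C = k*(k + 6)/5 gives s_k = 3*k/(5*(k + 5)).
Check: Δs_k = 3/(k**2 + 11*k + 30). ✓
s_(n+1) = 3*(n + 1)/(5*(n + 6)) and s_(1) = 1/10, so S(n) = n/(2*(n + 6)).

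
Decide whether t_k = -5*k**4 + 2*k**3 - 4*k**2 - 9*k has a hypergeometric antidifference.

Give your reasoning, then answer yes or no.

Step 1: r(k) = (5*k**4 + 18*k**3 + 28*k**2 + 31*k + 16)/(k*(5*k**3 - 2*k**2 + 4*k + 9)).
So A=1 and B=1, with C=k**4 - 2*k**3/5 + 4*k**2/5 + 9*k/5.
Key eq: (1)·f(k+1) = (1)·f(k) + (k**4 - 2*k**3/5 + 4*k**2/5 + 9*k/5).
d = 5 from the (0,0,4) case.
A polynomial solution: f(k) = k*(k - 1)*(k**3 - 2*k**2 + 2*k + 4)/5.
R(k) = B(k−1)·f(k)/C(k) = (k - 1)*(k**3 - 2*k**2 + 2*k + 4)/(5*k**3 - 2*k**2 + 4*k + 9); s_k = R·t_k = k*(-k**4 + 3*k**3 - 4*k**2 - 2*k + 4).
Check: Δs_k = k*(-5*k**3 + 2*k**2 - 4*k - 9). ✓

Yes. s_k = k*(-k**4 + 3*k**3 - 4*k**2 - 2*k + 4).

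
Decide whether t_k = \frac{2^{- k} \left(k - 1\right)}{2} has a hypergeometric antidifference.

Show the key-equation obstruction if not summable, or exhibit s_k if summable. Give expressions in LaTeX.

Yes. s_k = - 2^{- k} k.

t_(k+1)/t_k = k/(2*(k - 1)).
Factor: A=1/2; B=1; C=k - 1.
f must satisfy (1/2)·f(k+1) − (1)·f(k) = k - 1.
d = 1 from the (0,0,1) case.
Match coefficients ⇒ f(k) = -2*k.
Get s_k = R·t_k = -k/2**k with R(k) = B(k−1)f(k)/C(k) = -2*k/(k - 1).
Verify: (k - 1)/(2*2**k) matches t_k.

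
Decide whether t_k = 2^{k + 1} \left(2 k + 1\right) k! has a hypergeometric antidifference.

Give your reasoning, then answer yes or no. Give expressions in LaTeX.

Yes. s_k = 2^{k + 1} k!.

t_(k+1)/t_k = 2*(k + 1)*(2*k + 3)/(2*k + 1).
Normal form (A,B,C) = (2*k + 2, 1, k + 1/2).
Need (2*k + 2)·f(k+1) − (1)·f(k) = k + 1/2.
Degrees (1,0,1) ⇒ d ≤ 0.
Match coefficients ⇒ f(k) = 1/2.
Certificate R = B(k−1)f/C = 1/(2*k + 1) gives s_k = 2**(k + 1)*factorial(k).
s_(k+1) − s_k = 2**(k + 1)*(2*k + 1)*factorial(k) = t_k.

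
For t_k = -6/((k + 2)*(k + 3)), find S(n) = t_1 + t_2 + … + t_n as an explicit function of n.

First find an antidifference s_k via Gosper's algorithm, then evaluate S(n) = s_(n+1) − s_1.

Ratio r(k) = (k + 2)/(k + 4).
Factor: A=k + 2; B=k + 4; C=1.
Set up (k + 2)·f(k+1) − (k + 3)·f(k) − (1) = 0.
Degrees (1,1,0) ⇒ d ≤ 1.
Match coefficients ⇒ f(k) = k/2.
So s_k = (B(k−1)f/C)·t_k = (k*(k + 3)/2)·t_k = -3*k/(k + 2).
Check: Δs_k = -6/(k**2 + 5*k + 6). ✓
Σ_(k=1)^n t_k = s_(n+1) − s_(1) = (3*(-n - 1)/(n + 3)) − (-1), i.e. -2*n/(n + 3).

S(n) = -2*n/(n + 3)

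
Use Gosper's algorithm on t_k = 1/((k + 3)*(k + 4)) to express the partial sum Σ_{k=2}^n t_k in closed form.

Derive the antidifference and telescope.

S(n) = (n - 1)/(5*(n + 4))

Ratio r(k) = (k + 3)/(k + 5).
Take A(k)=k + 3, B(k)=k + 5, C(k)=1.
Need (k + 3)·f(k+1) − (k + 4)·f(k) = 1.
Degrees (1,1,0) ⇒ d ≤ 1.
Coefficient equations give f(k) = k/3.
Certificate R = B(k−1)f/C = k*(k + 4)/3 gives s_k = k/(3*(k + 3)).
Δs = 1/(k**2 + 7*k + 12), as required.
Telescope: S(n) = s_(n+1) − s_(2) = (n + 1)/(3*(n + 4)) − (2/15) = (n - 1)/(5*(n + 4)).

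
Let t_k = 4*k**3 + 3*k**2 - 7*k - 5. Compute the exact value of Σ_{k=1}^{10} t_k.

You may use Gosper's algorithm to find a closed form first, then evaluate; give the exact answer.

Σ = 12820

Compute t_(k+1)/t_k: get (4*k**3 + 15*k**2 + 11*k - 5)/(4*k**3 + 3*k**2 - 7*k - 5).
Factor: A=1; B=1; C=k**3 + 3*k**2/4 - 7*k/4 - 5/4.
f must satisfy (1)·f(k+1) − (1)·f(k) = k**3 + 3*k**2/4 - 7*k/4 - 5/4.
Bound: deg f ≤ 4.
Solving with deg f ≤ 4: f(k) = k*(k**3 - k**2 - 4*k - 1)/4.
Then R = B(k−1)f/C = k*(k**3 - k**2 - 4*k - 1)/(4*k**3 + 3*k**2 - 7*k - 5), so s_k = R(k)·t_k = k*(k**3 - k**2 - 4*k - 1).
Verify: 4*k**3 + 3*k**2 - 7*k - 5 matches t_k.
Telescoping: Σ = s_(11) − s_(1) = 12815 − (-5) = 12820.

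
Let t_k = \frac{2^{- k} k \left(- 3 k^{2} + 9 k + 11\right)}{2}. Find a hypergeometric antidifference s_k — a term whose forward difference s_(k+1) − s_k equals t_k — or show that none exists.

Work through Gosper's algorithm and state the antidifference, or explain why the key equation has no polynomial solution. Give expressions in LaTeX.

Step 1: r(k) = (3*k**3 - 20*k - 17)/(2*k*(3*k**2 - 9*k - 11)).
So A=1/2 and B=1, with C=k**3 - 3*k**2 - 11*k/3.
Need (1/2)·f(k+1) − (1)·f(k) = k**3 - 3*k**2 - 11*k/3.
Bound: deg f ≤ 3.
Coefficient equations give f(k) = -2*(k + 1)*(3*k**2 - 3*k + 1)/3.
Certificate R = B(k−1)f/C = -2*(k + 1)*(3*k**2 - 3*k + 1)/(k*(3*k**2 - 9*k - 11)) gives s_k = (3*k**3 - 2*k + 1)/2**k.
Δs = k*(-3*k**2 + 9*k + 11)/(2*2**k), as required.

s_k = 2^{- k} \left(3 k^{3} - 2 k + 1\right)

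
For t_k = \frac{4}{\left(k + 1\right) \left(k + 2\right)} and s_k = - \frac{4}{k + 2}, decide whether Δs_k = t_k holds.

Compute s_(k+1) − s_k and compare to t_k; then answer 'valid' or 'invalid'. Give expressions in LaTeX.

s_(k+1) = -4/(k + 3)
s_(k+1) − s_k = 4/((k + 2)*(k + 3))
(s_(k+1) − s_k) − t_k = -8/(k**3 + 6*k**2 + 11*k + 6)

Invalid: residual - \frac{8}{k^{3} + 6 k^{2} + 11 k + 6} ≠ 0.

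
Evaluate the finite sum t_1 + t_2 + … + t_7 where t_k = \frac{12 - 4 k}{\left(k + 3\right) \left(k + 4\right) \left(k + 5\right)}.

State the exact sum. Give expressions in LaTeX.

Compute t_(k+1)/t_k: get (k - 2)*(k + 3)/((k - 3)*(k + 6)).
Normal form (A,B,C) = (k + 3, k + 6, k - 3).
f must satisfy (k + 3)·f(k+1) − (k + 5)·f(k) = k - 3.
deg f ≤ 2 (via 1,1,1).
Solving with deg f ≤ 2: f(k) = -k.
R(k) = B(k−1)·f(k)/C(k) = -k*(k + 5)/(k - 3); s_k = R·t_k = 4*k/((k + 3)*(k + 4)).
Δs = 4*(3 - k)/(k**3 + 12*k**2 + 47*k + 60), as required.
Evaluate s at k=8 and k=1: 8/33 and 1/5; difference 7/165.

Σ = 7/165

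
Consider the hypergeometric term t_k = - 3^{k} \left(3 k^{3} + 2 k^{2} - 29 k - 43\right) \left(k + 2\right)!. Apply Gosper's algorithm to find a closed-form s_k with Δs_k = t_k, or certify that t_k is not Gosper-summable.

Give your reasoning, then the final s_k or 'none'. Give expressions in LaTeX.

s_k = 3^{k} \left(- k^{2} + 4 k + 2\right) \left(k + 2\right)!

Compute t_(k+1)/t_k: get 3*(3*k**4 + 20*k**3 + 17*k**2 - 115*k - 201)/(3*k**3 + 2*k**2 - 29*k - 43).
A = 3*k + 9, B = 1, C = k**3 + 2*k**2/3 - 29*k/3 - 43/3.
Key eq: (3*k + 9)·f(k+1) = (1)·f(k) + (k**3 + 2*k**2/3 - 29*k/3 - 43/3).
deg f ≤ 2 (via 1,0,3).
Solving with deg f ≤ 2: f(k) = (k**2 - 4*k - 2)/3.
Certificate R = B(k−1)f/C = (k**2 - 4*k - 2)/(3*k**3 + 2*k**2 - 29*k - 43) gives s_k = 3**k*(-k**2 + 4*k + 2)*factorial(k + 2).
Verify: -3**k*(3*k**3 + 2*k**2 - 29*k - 43)*factorial(k + 2) matches t_k.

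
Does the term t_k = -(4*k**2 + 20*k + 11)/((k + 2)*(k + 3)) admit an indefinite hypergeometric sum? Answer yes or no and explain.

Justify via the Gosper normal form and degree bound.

Yes. s_k = k*(-8*k - 3)/(2*(k + 2)).

r(k) = (k + 2)*(20*k + 4*(k + 1)**2 + 31)/((k + 4)*(4*k**2 + 20*k + 11)) after simplifying.
Take A(k)=k + 2, B(k)=k + 4, C(k)=k**2 + 5*k + 11/4.
Solve (k + 2)·f(k+1) − (k + 3)·f(k) = k**2 + 5*k + 11/4.
Bound: deg f ≤ 2.
Solving with deg f ≤ 2: f(k) = k*(8*k + 3)/8.
R(k) = B(k−1)·f(k)/C(k) = k*(k + 3)*(8*k + 3)/(2*(4*k**2 + 20*k + 11)); s_k = R·t_k = k*(-8*k - 3)/(2*(k + 2)).
Verify: (-4*k**2 - 20*k - 11)/(k**2 + 5*k + 6) matches t_k.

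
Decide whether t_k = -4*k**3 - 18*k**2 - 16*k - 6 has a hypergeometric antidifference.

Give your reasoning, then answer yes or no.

Yes. s_k = -k**4 - 4*k**3 - k.

Compute t_(k+1)/t_k: get (2*k**3 + 15*k**2 + 32*k + 22)/(2*k**3 + 9*k**2 + 8*k + 3).
A = 1, B = 1, C = k**3 + 9*k**2/2 + 4*k + 3/2.
f must satisfy (1)·f(k+1) − (1)·f(k) = k**3 + 9*k**2/2 + 4*k + 3/2.
Degrees (0,0,3) ⇒ d ≤ 4.
Coefficient equations give f(k) = k*(k**3 + 4*k**2 + 1)/4.
Certificate R = B(k−1)f/C = k*(k**3 + 4*k**2 + 1)/(2*(2*k**3 + 9*k**2 + 8*k + 3)) gives s_k = -k**4 - 4*k**3 - k.
s_(k+1) − s_k = -4*k**3 - 18*k**2 - 16*k - 6 = t_k.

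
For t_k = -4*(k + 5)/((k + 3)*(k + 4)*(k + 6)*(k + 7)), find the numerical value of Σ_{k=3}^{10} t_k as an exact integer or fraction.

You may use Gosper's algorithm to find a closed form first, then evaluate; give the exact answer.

Σ = -92/3213

Compute t_(k+1)/t_k: get (k + 3)*(k + 6)**2/((k + 5)**2*(k + 8)).
A = k + 3, B = k + 8, C = k**2 + 10*k + 25.
Key eq: (k + 3)·f(k+1) = (k + 7)·f(k) + (k**2 + 10*k + 25).
deg f ≤ 4 (via 1,1,2).
Solving with deg f ≤ 4: f(k) = k*(k + 4)*(k + 5)*(k + 9)/36.
Get s_k = R·t_k = k*(-k - 9)/(9*(k**2 + 9*k + 18)) with R(k) = B(k−1)f(k)/C(k) = k*(k + 4)*(k + 7)*(k + 9)/(36*(k + 5)).
Check: Δs_k = 4*(-k - 5)/(k**4 + 20*k**3 + 145*k**2 + 450*k + 504). ✓
Sum = s_(11) − s_(3); s_(11) = -110/1071, s_(3) = -2/27 ⇒ -92/3213.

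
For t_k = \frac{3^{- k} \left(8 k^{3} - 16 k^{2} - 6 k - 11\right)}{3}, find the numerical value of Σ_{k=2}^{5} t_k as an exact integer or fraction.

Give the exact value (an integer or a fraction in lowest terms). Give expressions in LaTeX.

r(k) = (8*k**3 + 8*k**2 - 14*k - 25)/(3*(8*k**3 - 16*k**2 - 6*k - 11)) after simplifying.
So A=1/3 and B=1, with C=k**3 - 2*k**2 - 3*k/4 - 11/8.
Solve (1/3)·f(k+1) − (1)·f(k) = k**3 - 2*k**2 - 3*k/4 - 11/8.
deg f ≤ 3 (via 0,0,3).
A polynomial solution: f(k) = -3*(4*k**3 - 2*k**2 + k - 4)/8.
So s_k = (B(k−1)f/C)·t_k = (-3*(4*k**3 - 2*k**2 + k - 4)/(8*k**3 - 16*k**2 - 6*k - 11))·t_k = (-4*k**3 + 2*k**2 - k + 4)/3**k.
Verify: (8*k**3 - 16*k**2 - 6*k - 11)/(3*3**k) matches t_k.
Sum = s_(6) − s_(2); s_(6) = -794/729, s_(2) = -22/9 ⇒ 988/729.

Σ = 988/729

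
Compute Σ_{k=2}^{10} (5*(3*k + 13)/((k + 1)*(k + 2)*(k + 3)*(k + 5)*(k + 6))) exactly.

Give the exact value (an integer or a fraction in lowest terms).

Σ = 335/5824

Step 1: r(k) = (k + 1)*(k + 5)*(3*k + 16)/((k + 4)*(k + 7)*(3*k + 13)).
Take A(k)=k + 1, B(k)=k + 7, C(k)=k**2 + 25*k/3 + 52/3.
f must satisfy (k + 1)·f(k+1) − (k + 6)·f(k) = k**2 + 25*k/3 + 52/3.
Degrees (1,1,2) ⇒ d ≤ 5.
Solve for f: f(k) = k*(k + 3)*(k + 4)*(k**2 + 8*k + 17)/30 (degree 5 ≤ 5).
Get s_k = R·t_k = k*(k**2 + 8*k + 17)/(2*(k**3 + 8*k**2 + 17*k + 10)) with R(k) = B(k−1)f(k)/C(k) = k*(k + 3)*(k + 6)*(k**2 + 8*k + 17)/(10*(3*k + 13)).
Check: Δs_k = 5*(3*k + 13)/(k**5 + 17*k**4 + 107*k**3 + 307*k**2 + 396*k + 180). ✓
Sum = s_(11) − s_(2); s_(11) = 1243/2496, s_(2) = 37/84 ⇒ 335/5824.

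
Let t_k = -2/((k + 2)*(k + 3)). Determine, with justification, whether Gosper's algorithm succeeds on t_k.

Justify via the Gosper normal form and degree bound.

The ratio is (k + 2)/(k + 4).
Gosper form: A/B · C(k+1)/C(k) with A=k + 2, B=k + 4, C=1.
Solve (k + 2)·f(k+1) − (k + 3)·f(k) = 1.
d = 1 from the (1,1,0) case.
Coefficient equations give f(k) = k/2.
So s_k = (B(k−1)f/C)·t_k = (k*(k + 3)/2)·t_k = -k/(k + 2).
Δs = -2/(k**2 + 5*k + 6), as required.

Yes. s_k = -k/(k + 2).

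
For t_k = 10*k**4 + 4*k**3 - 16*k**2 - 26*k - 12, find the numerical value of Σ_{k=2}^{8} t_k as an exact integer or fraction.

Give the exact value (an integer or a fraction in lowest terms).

The ratio is (5*k**4 + 22*k**3 + 28*k**2 - 3*k - 20)/(5*k**4 + 2*k**3 - 8*k**2 - 13*k - 6).
Take A(k)=1, B(k)=1, C(k)=k**4 + 2*k**3/5 - 8*k**2/5 - 13*k/5 - 6/5.
Solve (1)·f(k+1) − (1)·f(k) = k**4 + 2*k**3/5 - 8*k**2/5 - 13*k/5 - 6/5.
Bound: deg f ≤ 5.
Match coefficients ⇒ f(k) = k*(k**4 - 2*k**3 - 2*k**2 - 2*k - 1)/5.
Certificate R = B(k−1)f/C = k*(k**4 - 2*k**3 - 2*k**2 - 2*k - 1)/(5*k**4 + 2*k**3 - 8*k**2 - 13*k - 6) gives s_k = 2*k*(k**4 - 2*k**3 - 2*k**2 - 2*k - 1).
Verify: 10*k**4 + 4*k**3 - 16*k**2 - 26*k - 12 matches t_k.
Σ_(k=2)^(8) t_k = s_(9) − s_(2) = 88596 − (-52) = 88648.

Σ = 88648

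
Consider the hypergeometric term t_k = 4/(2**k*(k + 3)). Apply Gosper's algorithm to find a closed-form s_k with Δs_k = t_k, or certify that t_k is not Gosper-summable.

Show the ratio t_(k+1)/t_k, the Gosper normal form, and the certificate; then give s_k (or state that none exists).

none — t_k is not Gosper-summable

The ratio is (k + 3)/(2*(k + 4)).
Take A(k)=k/2 + 3/2, B(k)=k + 4, C(k)=1.
Key eq: (k/2 + 3/2)·f(k+1) = (k + 3)·f(k) + (1).
Degrees (1,1,0) ⇒ d ≤ -1.
Bound -1 < 0, so the key equation has no polynomial solution.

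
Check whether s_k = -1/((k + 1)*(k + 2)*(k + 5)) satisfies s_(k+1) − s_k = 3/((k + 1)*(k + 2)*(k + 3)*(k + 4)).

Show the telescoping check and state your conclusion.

s_(k+1) = -1/((k + 2)*(k + 3)*(k + 6))
s_(k+1) − s_k = (3*k + 13)/(k**5 + 17*k**4 + 107*k**3 + 307*k**2 + 396*k + 180)
(s_(k+1) − s_k) − t_k = 2*(-4*k - 19)/(k**6 + 21*k**5 + 175*k**4 + 735*k**3 + 1624*k**2 + 1764*k + 720)

Invalid: residual 2*(-4*k - 19)/(k**6 + 21*k**5 + 175*k**4 + 735*k**3 + 1624*k**2 + 1764*k + 720) ≠ 0.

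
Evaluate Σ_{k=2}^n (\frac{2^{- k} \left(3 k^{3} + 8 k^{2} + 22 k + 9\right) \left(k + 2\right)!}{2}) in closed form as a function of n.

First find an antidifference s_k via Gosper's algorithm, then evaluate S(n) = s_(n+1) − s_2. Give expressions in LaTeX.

S(n) = \frac{2^{- n} \left(- 156 \cdot 2^{n} + 3 n^{5} n! + 23 n^{4} n! + 68 n^{3} n! + 103 n^{2} n! + 85 n n! + 30 n!\right)}{2}

r(k) = (3*k**4 + 26*k**3 + 98*k**2 + 183*k + 126)/(2*(3*k**3 + 8*k**2 + 22*k + 9)) after simplifying.
A = k/2 + 3/2, B = 1, C = k**3 + 8*k**2/3 + 22*k/3 + 3.
Solve (k/2 + 3/2)·f(k+1) − (1)·f(k) = k**3 + 8*k**2/3 + 22*k/3 + 3.
Degrees (1,0,3) ⇒ d ≤ 2.
A polynomial solution: f(k) = 2*(3*k**2 - k + 3)/3.
Then R = B(k−1)f/C = 2*(3*k**2 - k + 3)/(3*k**3 + 8*k**2 + 22*k + 9), so s_k = R(k)·t_k = (3*k**2 - k + 3)*factorial(k + 2)/2**k.
Verify: (3*k**3 + 8*k**2 + 22*k + 9)*factorial(k + 2)/(2*2**k) matches t_k.
s_(n+1) = 2**(-n - 1)*(3*n**2 + 5*n + 5)*factorial(n + 3) and s_(2) = 78, so S(n) = (-156*2**n + 3*n**5*factorial(n) + 23*n**4*factorial(n) + 68*n**3*factorial(n) + 103*n**2*factorial(n) + 85*n*factorial(n) + 30*factorial(n))/(2*2**n).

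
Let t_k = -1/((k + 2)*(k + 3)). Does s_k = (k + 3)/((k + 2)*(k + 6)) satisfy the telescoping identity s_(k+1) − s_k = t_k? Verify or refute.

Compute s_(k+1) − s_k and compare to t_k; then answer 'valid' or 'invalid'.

Invalid: residual 3*(2*k + 9)/(k**4 + 18*k**3 + 113*k**2 + 288*k + 252) ≠ 0.

s_(k+1) = (k + 4)/((k + 3)*(k + 7))
s_(k+1) − s_k = (-k**2 - 7*k - 15)/(k**4 + 18*k**3 + 113*k**2 + 288*k + 252)
(s_(k+1) − s_k) − t_k = 3*(2*k + 9)/(k**4 + 18*k**3 + 113*k**2 + 288*k + 252)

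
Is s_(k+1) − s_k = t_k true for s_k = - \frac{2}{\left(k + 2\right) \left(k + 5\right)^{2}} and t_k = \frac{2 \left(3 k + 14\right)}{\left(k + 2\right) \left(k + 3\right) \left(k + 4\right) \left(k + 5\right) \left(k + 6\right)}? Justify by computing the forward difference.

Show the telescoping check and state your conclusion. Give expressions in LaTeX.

Invalid: residual \frac{4 \left(- 4 k^{2} - 39 k - 94\right)}{k^{7} + 31 k^{6} + 405 k^{5} + 2885 k^{4} + 12074 k^{3} + 29604 k^{2} + 39240 k + 21600} ≠ 0.

s_(k+1) = -2/((k + 3)*(k + 6)**2)
s_(k+1) − s_k = -2/((k + 3)*(k + 6)**2) + 2/((k + 2)*(k + 5)**2)
(s_(k+1) − s_k) − t_k = 4*(-4*k**2 - 39*k - 94)/(k**7 + 31*k**6 + 405*k**5 + 2885*k**4 + 12074*k**3 + 29604*k**2 + 39240*k + 21600)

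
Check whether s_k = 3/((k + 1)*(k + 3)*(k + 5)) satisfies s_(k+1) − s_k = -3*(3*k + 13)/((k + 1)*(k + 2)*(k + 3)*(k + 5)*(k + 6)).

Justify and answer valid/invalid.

Invalid: residual 3*(4*k + 19)/(k**6 + 21*k**5 + 175*k**4 + 735*k**3 + 1624*k**2 + 1764*k + 720) ≠ 0.

s_(k+1) = 3/((k + 2)*(k + 4)*(k + 6))
s_(k+1) − s_k = 3/((k + 2)*(k + 4)*(k + 6)) - 3/((k + 1)*(k + 3)*(k + 5))
(s_(k+1) − s_k) − t_k = 3*(4*k + 19)/(k**6 + 21*k**5 + 175*k**4 + 735*k**3 + 1624*k**2 + 1764*k + 720)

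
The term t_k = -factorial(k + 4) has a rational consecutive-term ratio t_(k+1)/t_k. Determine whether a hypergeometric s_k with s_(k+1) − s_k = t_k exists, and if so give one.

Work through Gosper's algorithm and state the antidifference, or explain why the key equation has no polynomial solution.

not Gosper-summable; s_k does not exist

Step 1: r(k) = k + 5.
Take A(k)=k + 5, B(k)=1, C(k)=1.
Need (k + 5)·f(k+1) − (1)·f(k) = 1.
d = -1 from the (1,0,0) case.
deg f ≤ -1 is impossible — no certificate.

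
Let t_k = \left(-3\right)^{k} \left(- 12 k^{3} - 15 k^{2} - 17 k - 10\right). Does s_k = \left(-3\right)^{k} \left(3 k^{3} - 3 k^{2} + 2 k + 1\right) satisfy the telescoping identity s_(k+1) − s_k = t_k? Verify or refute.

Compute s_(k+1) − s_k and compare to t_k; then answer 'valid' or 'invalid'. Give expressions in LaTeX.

s_(k+1) = (-3)**(k + 1)*(3*k**3 + 6*k**2 + 5*k + 3)
s_(k+1) − s_k = (-3)**k*(-12*k**3 - 15*k**2 - 17*k - 10)
(s_(k+1) − s_k) − t_k = 0

valid (s_(k+1) − s_k reduces to t_k)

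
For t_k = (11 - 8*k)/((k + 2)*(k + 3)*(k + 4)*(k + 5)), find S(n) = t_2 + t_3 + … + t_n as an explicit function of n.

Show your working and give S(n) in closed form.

S(n) = (-7*n**3 - 84*n**2 + 151*n - 60)/(120*(n**3 + 12*n**2 + 47*n + 60))

t_(k+1)/t_k = (k + 2)*(8*k - 3)/((k + 6)*(8*k - 11)).
Gosper form: A/B · C(k+1)/C(k) with A=k + 2, B=k + 6, C=k - 11/8.
Solve (k + 2)·f(k+1) − (k + 5)·f(k) = k - 11/8.
From deg A=1, deg B=1, deg C=1: d=3.
Solve for f: f(k) = -k*(k**2 + 9*k + 122)/192 (degree 3 ≤ 3).
Then R = B(k−1)f/C = -k*(k + 5)*(k**2 + 9*k + 122)/(24*(8*k - 11)), so s_k = R(k)·t_k = k*(k**2 + 9*k + 122)/(24*(k + 2)*(k + 3)*(k + 4)).
Δs = (11 - 8*k)/(k**4 + 14*k**3 + 71*k**2 + 154*k + 120), as required.
s_(n+1) = (n**3 + 12*n**2 + 143*n + 132)/(24*(n**3 + 12*n**2 + 47*n + 60)) and s_(2) = 1/10, so S(n) = (-7*n**3 - 84*n**2 + 151*n - 60)/(120*(n**3 + 12*n**2 + 47*n + 60)).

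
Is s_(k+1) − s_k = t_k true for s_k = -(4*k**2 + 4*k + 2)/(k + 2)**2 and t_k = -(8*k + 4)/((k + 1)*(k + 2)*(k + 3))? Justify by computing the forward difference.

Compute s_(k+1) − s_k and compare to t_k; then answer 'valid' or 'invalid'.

s_(k+1) = 2*(-2*k - 2*(k + 1)**2 - 3)/(k + 3)**2
s_(k+1) − s_k = 2*(-6*k**2 - 20*k - 11)/(k**4 + 10*k**3 + 37*k**2 + 60*k + 36)
(s_(k+1) − s_k) − t_k = 2*(-2*k**3 - 4*k**2 + 3*k + 1)/(k**5 + 11*k**4 + 47*k**3 + 97*k**2 + 96*k + 36)

Invalid: residual 2*(-2*k**3 - 4*k**2 + 3*k + 1)/(k**5 + 11*k**4 + 47*k**3 + 97*k**2 + 96*k + 36) ≠ 0.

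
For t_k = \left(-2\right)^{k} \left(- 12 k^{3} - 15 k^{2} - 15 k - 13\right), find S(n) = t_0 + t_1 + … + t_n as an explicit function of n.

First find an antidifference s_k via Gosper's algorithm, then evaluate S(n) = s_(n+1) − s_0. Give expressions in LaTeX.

Step 1: r(k) = 2*(-12*k**3 - 51*k**2 - 81*k - 55)/(12*k**3 + 15*k**2 + 15*k + 13).
Normal form (A,B,C) = (-2, 1, k**3 + 5*k**2/4 + 5*k/4 + 13/12).
Solve (-2)·f(k+1) − (1)·f(k) = k**3 + 5*k**2/4 + 5*k/4 + 13/12.
deg f ≤ 3 (via 0,0,3).
Match coefficients ⇒ f(k) = -(4*k**3 - 3*k**2 + k + 3)/12.
Get s_k = R·t_k = (-2)**k*(4*k**3 - 3*k**2 + k + 3) with R(k) = B(k−1)f(k)/C(k) = -(4*k**3 - 3*k**2 + k + 3)/(12*k**3 + 15*k**2 + 15*k + 13).
Δs = (-2)**k*(-12*k**3 - 15*k**2 - 15*k - 13), as required.
s_(n+1) = (-2)**(n + 1)*(4*n**3 + 9*n**2 + 7*n + 5) and s_(0) = 3, so S(n) = -8*(-2)**n*n**3 - 18*(-2)**n*n**2 - 14*(-2)**n*n - 10*(-2)**n - 3.

S(n) = - 8 \left(-2\right)^{n} n^{3} - 18 \left(-2\right)^{n} n^{2} - 14 \left(-2\right)^{n} n - 10 \left(-2\right)^{n} - 3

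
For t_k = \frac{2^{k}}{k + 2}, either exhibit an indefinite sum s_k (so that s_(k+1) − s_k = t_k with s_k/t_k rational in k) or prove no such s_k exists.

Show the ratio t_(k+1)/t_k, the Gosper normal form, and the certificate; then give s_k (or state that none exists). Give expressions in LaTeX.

Compute t_(k+1)/t_k: get 2*(k + 2)/(k + 3).
Normal form (A,B,C) = (2*k + 4, k + 3, 1).
f must satisfy (2*k + 4)·f(k+1) − (k + 2)·f(k) = 1.
Bound: deg f ≤ -1.
deg f ≤ -1 is impossible — no certificate.

no hypergeometric antidifference exists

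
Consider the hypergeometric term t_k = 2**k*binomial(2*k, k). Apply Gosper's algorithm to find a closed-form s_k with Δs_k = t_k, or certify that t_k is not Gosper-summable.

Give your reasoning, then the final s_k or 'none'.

Compute t_(k+1)/t_k: get 4*(2*k + 1)/(k + 1).
Gosper form: A/B · C(k+1)/C(k) with A=8*k + 4, B=k + 1, C=1.
f must satisfy (8*k + 4)·f(k+1) − (k)·f(k) = 1.
Degrees (1,1,0) ⇒ d ≤ -1.
Bound -1 < 0, so the key equation has no polynomial solution.

not Gosper-summable; s_k does not exist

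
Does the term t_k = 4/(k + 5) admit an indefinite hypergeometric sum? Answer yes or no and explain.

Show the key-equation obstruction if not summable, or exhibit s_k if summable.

Step 1: r(k) = (k + 5)/(k + 6).
Take A(k)=k + 5, B(k)=k + 6, C(k)=1.
Key eq: (k + 5)·f(k+1) = (k + 5)·f(k) + (1).
Degrees (1,1,0) ⇒ d ≤ 0.
Write f(k) = c0. Then LHS − RHS = -1, requiring -1 = 0: contradictory. No certificate.

No — the linear system for f has no solution.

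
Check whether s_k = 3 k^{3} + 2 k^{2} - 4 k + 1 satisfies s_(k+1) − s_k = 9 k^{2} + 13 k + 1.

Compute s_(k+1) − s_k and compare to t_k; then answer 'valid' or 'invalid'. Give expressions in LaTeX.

s_(k+1) = 3*k**3 + 11*k**2 + 9*k + 2
s_(k+1) − s_k = 9*k**2 + 13*k + 1
(s_(k+1) − s_k) − t_k = 0

Valid: the claim telescopes to t_k.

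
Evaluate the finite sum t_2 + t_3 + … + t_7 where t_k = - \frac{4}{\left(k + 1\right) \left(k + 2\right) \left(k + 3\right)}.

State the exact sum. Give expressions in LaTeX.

Step 1: r(k) = (k + 1)/(k + 4).
Factor: A=k + 1; B=k + 4; C=1.
Solve (k + 1)·f(k+1) − (k + 3)·f(k) = 1.
Degrees (1,1,0) ⇒ d ≤ 2.
Solve for f: f(k) = k*(k + 3)/4 (degree 2 ≤ 2).
Then R = B(k−1)f/C = k*(k + 3)**2/4, so s_k = R(k)·t_k = k*(-k - 3)/((k + 1)*(k + 2)).
s_(k+1) − s_k = -4/(k**3 + 6*k**2 + 11*k + 6) = t_k.
Telescoping: Σ = s_(8) − s_(2) = -44/45 − (-5/6) = -13/90.

Σ = -13/90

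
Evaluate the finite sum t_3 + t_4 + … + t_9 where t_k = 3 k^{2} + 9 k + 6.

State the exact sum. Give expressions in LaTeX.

Compute t_(k+1)/t_k: get (k + 3)/(k + 1).
So A=1 and B=1, with C=k**2 + 3*k + 2.
Set up (1)·f(k+1) − (1)·f(k) − (k**2 + 3*k + 2) = 0.
Bound: deg f ≤ 3.
Solve for f: f(k) = k*(k + 1)*(k + 2)/3 (degree 3 ≤ 3).
R(k) = B(k−1)·f(k)/C(k) = k/3; s_k = R·t_k = k*(k**2 + 3*k + 2).
Verify: 3*k**2 + 9*k + 6 matches t_k.
Evaluate s at k=10 and k=3: 1320 and 60; difference 1260.

Σ = 1260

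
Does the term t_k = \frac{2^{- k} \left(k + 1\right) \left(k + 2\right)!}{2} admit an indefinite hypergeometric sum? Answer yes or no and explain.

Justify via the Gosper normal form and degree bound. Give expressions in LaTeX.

Yes. s_k = 2^{- k} \left(k + 2\right)!.

r(k) = (k + 2)*(k + 3)/(2*(k + 1)) after simplifying.
Take A(k)=k/2 + 3/2, B(k)=1, C(k)=k + 1.
Set up (k/2 + 3/2)·f(k+1) − (1)·f(k) − (k + 1) = 0.
Degrees (1,0,1) ⇒ d ≤ 0.
Coefficient equations give f(k) = 2.
Then R = B(k−1)f/C = 2/(k + 1), so s_k = R(k)·t_k = factorial(k + 2)/2**k.
Check: Δs_k = (k + 1)*factorial(k + 2)/(2*2**k). ✓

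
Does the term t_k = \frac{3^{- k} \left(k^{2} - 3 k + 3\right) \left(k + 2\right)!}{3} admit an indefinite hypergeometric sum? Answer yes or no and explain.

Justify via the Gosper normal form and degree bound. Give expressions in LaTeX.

The ratio is -(k + 3)*(3*k - (k + 1)**2)/(3*k**2 - 9*k + 9).
Take A(k)=k/3 + 1, B(k)=1, C(k)=k**2 - 3*k + 3.
f must satisfy (k/3 + 1)·f(k+1) − (1)·f(k) = k**2 - 3*k + 3.
From deg A=1, deg B=0, deg C=2: d=1.
Coefficient equations give f(k) = 3*(k - 4).
R(k) = B(k−1)·f(k)/C(k) = 3*(k - 4)/(k**2 - 3*k + 3); s_k = R·t_k = (k - 4)*factorial(k + 2)/3**k.
Check: Δs_k = (k**2 - 3*k + 3)*factorial(k + 2)/(3*3**k). ✓

Yes. s_k = 3^{- k} \left(k - 4\right) \left(k + 2\right)!.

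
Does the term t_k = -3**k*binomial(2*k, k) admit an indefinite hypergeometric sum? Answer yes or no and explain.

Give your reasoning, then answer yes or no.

The ratio is 6*(2*k + 1)/(k + 1).
Factor: A=12*k + 6; B=k + 1; C=1.
Key eq: (12*k + 6)·f(k+1) = (k)·f(k) + (1).
Degrees (1,1,0) ⇒ d ≤ -1.
Bound -1 < 0, so the key equation has no polynomial solution.

No. Not Gosper-summable.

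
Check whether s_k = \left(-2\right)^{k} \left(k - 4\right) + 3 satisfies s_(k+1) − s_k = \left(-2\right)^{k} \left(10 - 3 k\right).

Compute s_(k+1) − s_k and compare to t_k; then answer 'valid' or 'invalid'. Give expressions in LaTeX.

s_(k+1) = (-2)**(k + 1)*(k - 3) + 3
s_(k+1) − s_k = (-2)**k*(10 - 3*k)
(s_(k+1) − s_k) − t_k = 0

valid; difference matches t_k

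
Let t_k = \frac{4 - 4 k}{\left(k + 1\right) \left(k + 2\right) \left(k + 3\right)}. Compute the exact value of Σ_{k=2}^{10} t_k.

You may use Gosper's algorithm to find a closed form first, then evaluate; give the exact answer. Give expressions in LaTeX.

The ratio is k*(k + 1)/((k - 1)*(k + 4)).
Take A(k)=k + 1, B(k)=k + 4, C(k)=k - 1.
Set up (k + 1)·f(k+1) − (k + 3)·f(k) − (k - 1) = 0.
d = 2 from the (1,1,1) case.
Coefficient equations give f(k) = -k.
Get s_k = R·t_k = 4*k/((k + 1)*(k + 2)) with R(k) = B(k−1)f(k)/C(k) = -k*(k + 3)/(k - 1).
s_(k+1) − s_k = 4*(1 - k)/(k**3 + 6*k**2 + 11*k + 6) = t_k.
Evaluate s at k=11 and k=2: 11/39 and 2/3; difference -5/13.

Σ = -5/13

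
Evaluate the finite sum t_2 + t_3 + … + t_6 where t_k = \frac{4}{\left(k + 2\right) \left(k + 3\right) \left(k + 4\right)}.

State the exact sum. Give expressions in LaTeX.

Σ = 7/90

r(k) = (k + 2)/(k + 5) after simplifying.
Factor: A=k + 2; B=k + 5; C=1.
Need (k + 2)·f(k+1) − (k + 4)·f(k) = 1.
Degrees (1,1,0) ⇒ d ≤ 2.
Match coefficients ⇒ f(k) = k*(k + 5)/12.
R(k) = B(k−1)·f(k)/C(k) = k*(k + 4)*(k + 5)/12; s_k = R·t_k = k*(k + 5)/(3*(k + 2)*(k + 3)).
Verify: 4/(k**3 + 9*k**2 + 26*k + 24) matches t_k.
Σ_(k=2)^(6) t_k = s_(7) − s_(2) = 14/45 − (7/30) = 7/90.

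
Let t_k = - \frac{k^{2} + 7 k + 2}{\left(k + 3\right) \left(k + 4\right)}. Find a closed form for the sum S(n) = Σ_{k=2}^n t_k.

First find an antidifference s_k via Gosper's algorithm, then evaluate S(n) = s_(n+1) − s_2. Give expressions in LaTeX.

S(n) = \frac{- n^{2} - n + 2}{n + 4}

t_(k+1)/t_k = (k + 3)*(7*k + (k + 1)**2 + 9)/((k + 5)*(k**2 + 7*k + 2)).
Normal form (A,B,C) = (k + 3, k + 5, k**2 + 7*k + 2).
Solve (k + 3)·f(k+1) − (k + 4)·f(k) = k**2 + 7*k + 2.
d = 2 from the (1,1,2) case.
Solving with deg f ≤ 2: f(k) = k*(3*k - 1)/3.
Then R = B(k−1)f/C = k*(k + 4)*(3*k - 1)/(3*(k**2 + 7*k + 2)), so s_k = R(k)·t_k = k*(1 - 3*k)/(3*(k + 3)).
Check: Δs_k = (-k**2 - 7*k - 2)/(k**2 + 7*k + 12). ✓
s_(n+1) = (-3*n**2 - 5*n - 2)/(3*(n + 4)) and s_(2) = -2/3, so S(n) = (-n**2 - n + 2)/(n + 4).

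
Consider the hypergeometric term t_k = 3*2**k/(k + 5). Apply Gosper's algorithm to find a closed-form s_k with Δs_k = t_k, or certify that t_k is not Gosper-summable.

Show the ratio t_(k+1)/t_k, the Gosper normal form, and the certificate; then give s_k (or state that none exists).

Compute t_(k+1)/t_k: get 2*(k + 5)/(k + 6).
Take A(k)=2*k + 10, B(k)=k + 6, C(k)=1.
Set up (2*k + 10)·f(k+1) − (k + 5)·f(k) − (1) = 0.
d = -1 from the (1,1,0) case.
Bound -1 < 0, so the key equation has no polynomial solution.

none — t_k is not Gosper-summable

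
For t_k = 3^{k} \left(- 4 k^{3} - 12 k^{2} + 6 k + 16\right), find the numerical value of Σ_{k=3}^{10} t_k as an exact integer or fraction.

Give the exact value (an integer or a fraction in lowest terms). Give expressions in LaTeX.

Σ = -401060376

Compute t_(k+1)/t_k: get 3*(2*k**3 + 12*k**2 + 15*k - 3)/(2*k**3 + 6*k**2 - 3*k - 8).
So A=3 and B=1, with C=k**3 + 3*k**2 - 3*k/2 - 4.
Set up (3)·f(k+1) − (1)·f(k) − (k**3 + 3*k**2 - 3*k/2 - 4) = 0.
deg f ≤ 3 (via 0,0,3).
Solve for f: f(k) = (2*k**3 - 3*k**2 - 3*k - 2)/4 (degree 3 ≤ 3).
Then R = B(k−1)f/C = (2*k**3 - 3*k**2 - 3*k - 2)/(2*(2*k**3 + 6*k**2 - 3*k - 8)), so s_k = R(k)·t_k = 3**k*(-2*k**3 + 3*k**2 + 3*k + 2).
Verify: 3**k*(-4*k**3 - 12*k**2 + 6*k + 16) matches t_k.
Sum = s_(11) − s_(3); s_(11) = -401060808, s_(3) = -432 ⇒ -401060376.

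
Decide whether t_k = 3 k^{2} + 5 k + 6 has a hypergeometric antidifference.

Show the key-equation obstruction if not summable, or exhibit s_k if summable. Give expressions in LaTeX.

Yes. s_k = k \left(k^{2} + k + 4\right).

Ratio r(k) = (3*k**2 + 11*k + 14)/(3*k**2 + 5*k + 6).
A = 1, B = 1, C = k**2 + 5*k/3 + 2.
Set up (1)·f(k+1) − (1)·f(k) − (k**2 + 5*k/3 + 2) = 0.
Bound: deg f ≤ 3.
Solving with deg f ≤ 3: f(k) = k*(k**2 + k + 4)/3.
R(k) = B(k−1)·f(k)/C(k) = k*(k**2 + k + 4)/(3*k**2 + 5*k + 6); s_k = R·t_k = k*(k**2 + k + 4).
s_(k+1) − s_k = 3*k**2 + 5*k + 6 = t_k.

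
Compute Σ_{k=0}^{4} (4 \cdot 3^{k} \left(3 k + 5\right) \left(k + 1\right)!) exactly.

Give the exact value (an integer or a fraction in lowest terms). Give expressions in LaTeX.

Σ = 699836

Compute t_(k+1)/t_k: get 3*(k + 2)*(3*k + 8)/(3*k + 5).
So A=3*k + 6 and B=1, with C=k + 5/3.
Key eq: (3*k + 6)·f(k+1) = (1)·f(k) + (k + 5/3).
d = 0 from the (1,0,1) case.
Solving with deg f ≤ 0: f(k) = 1/3.
So s_k = (B(k−1)f/C)·t_k = (1/(3*k + 5))·t_k = 4*3**k*factorial(k + 1).
s_(k+1) − s_k = 4*3**k*(3*k + 5)*factorial(k + 1) = t_k.
Evaluate s at k=5 and k=0: 699840 and 4; difference 699836.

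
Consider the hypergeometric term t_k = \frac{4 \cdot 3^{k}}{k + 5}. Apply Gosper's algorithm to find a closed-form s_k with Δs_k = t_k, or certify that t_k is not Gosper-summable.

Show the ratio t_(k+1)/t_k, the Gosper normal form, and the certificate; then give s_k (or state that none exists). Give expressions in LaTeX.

r(k) = 3*(k + 5)/(k + 6) after simplifying.
Take A(k)=3*k + 15, B(k)=k + 6, C(k)=1.
Key eq: (3*k + 15)·f(k+1) = (k + 5)·f(k) + (1).
d = -1 from the (1,1,0) case.
deg f ≤ -1 is impossible — no certificate.

none (Gosper's algorithm certifies no s_k)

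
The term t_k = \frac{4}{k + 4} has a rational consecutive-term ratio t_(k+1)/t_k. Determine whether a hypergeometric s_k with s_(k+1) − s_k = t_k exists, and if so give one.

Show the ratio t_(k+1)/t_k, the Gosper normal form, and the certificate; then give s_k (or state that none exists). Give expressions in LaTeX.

r(k) = (k + 4)/(k + 5) after simplifying.
A = k + 4, B = k + 5, C = 1.
Set up (k + 4)·f(k+1) − (k + 4)·f(k) − (1) = 0.
d = 0 from the (1,1,0) case.
Put f(k) = c0: A·f(k+1) − B(k−1)·f(k) − C = -1; need -1 = 0 — inconsistent ⇒ no f, not summable.

not Gosper-summable; s_k does not exist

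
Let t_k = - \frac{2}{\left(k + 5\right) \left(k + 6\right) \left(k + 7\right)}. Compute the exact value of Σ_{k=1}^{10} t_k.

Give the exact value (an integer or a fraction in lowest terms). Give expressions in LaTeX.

Σ = -115/5712

t_(k+1)/t_k = (k + 5)/(k + 8).
Normal form (A,B,C) = (k + 5, k + 8, 1).
f must satisfy (k + 5)·f(k+1) − (k + 7)·f(k) = 1.
From deg A=1, deg B=1, deg C=0: d=2.
A polynomial solution: f(k) = k*(k + 11)/60.
Get s_k = R·t_k = k*(-k - 11)/(30*(k + 5)*(k + 6)) with R(k) = B(k−1)f(k)/C(k) = k*(k + 7)*(k + 11)/60.
Verify: -2/(k**3 + 18*k**2 + 107*k + 210) matches t_k.
Σ_(k=1)^(10) t_k = s_(11) − s_(1) = -121/4080 − (-1/105) = -115/5712.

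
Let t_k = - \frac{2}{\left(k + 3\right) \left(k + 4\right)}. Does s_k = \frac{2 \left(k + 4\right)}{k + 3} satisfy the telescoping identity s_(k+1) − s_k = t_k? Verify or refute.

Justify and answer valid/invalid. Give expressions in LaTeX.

s_(k+1) = 2*(k + 5)/(k + 4)
s_(k+1) − s_k = -2/(k**2 + 7*k + 12)
(s_(k+1) − s_k) − t_k = 0

valid (s_(k+1) − s_k reduces to t_k)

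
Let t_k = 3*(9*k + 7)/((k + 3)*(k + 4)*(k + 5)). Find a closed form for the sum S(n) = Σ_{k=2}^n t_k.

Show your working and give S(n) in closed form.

S(n) = (7*n**2 + 9*n - 16)/(2*(n**2 + 9*n + 20))

Step 1: r(k) = (k + 3)*(9*k + 16)/((k + 6)*(9*k + 7)).
Gosper form: A/B · C(k+1)/C(k) with A=k + 3, B=k + 6, C=k + 7/9.
Set up (k + 3)·f(k+1) − (k + 5)·f(k) − (k + 7/9) = 0.
deg f ≤ 2 (via 1,1,1).
Solving with deg f ≤ 2: f(k) = k*(17*k + 11)/108.
Certificate R = B(k−1)f/C = k*(k + 5)*(17*k + 11)/(12*(9*k + 7)) gives s_k = k*(17*k + 11)/(4*(k + 3)*(k + 4)).
Δs = 3*(9*k + 7)/(k**3 + 12*k**2 + 47*k + 60), as required.
Telescope: S(n) = s_(n+1) − s_(2) = (17*n**2 + 45*n + 28)/(4*(n**2 + 9*n + 20)) − (3/4) = (7*n**2 + 9*n - 16)/(2*(n**2 + 9*n + 20)).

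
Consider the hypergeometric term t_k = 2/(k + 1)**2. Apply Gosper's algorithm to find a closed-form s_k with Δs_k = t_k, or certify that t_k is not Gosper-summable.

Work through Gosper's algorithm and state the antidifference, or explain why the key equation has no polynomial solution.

none — t_k is not Gosper-summable

r(k) = (k + 1)**2/(k + 2)**2 after simplifying.
Gosper form: A/B · C(k+1)/C(k) with A=k**2 + 2*k + 1, B=k**2 + 4*k + 4, C=1.
Set up (k**2 + 2*k + 1)·f(k+1) − (k**2 + 2*k + 1)·f(k) − (1) = 0.
From deg A=2, deg B=2, deg C=0: d=0.
Write f(k) = c0. Then LHS − RHS = -1, requiring -1 = 0: contradictory. No certificate.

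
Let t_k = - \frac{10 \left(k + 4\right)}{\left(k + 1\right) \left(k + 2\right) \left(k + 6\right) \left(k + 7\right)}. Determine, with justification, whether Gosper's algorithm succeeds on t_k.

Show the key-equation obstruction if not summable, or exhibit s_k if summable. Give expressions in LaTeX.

The ratio is (k + 1)*(k + 5)*(k + 6)/((k + 3)*(k + 4)*(k + 8)).
A = k + 1, B = k + 8, C = k**4 + 16*k**3 + 95*k**2 + 248*k + 240.
Solve (k + 1)·f(k+1) − (k + 7)·f(k) = k**4 + 16*k**3 + 95*k**2 + 248*k + 240.
From deg A=1, deg B=1, deg C=4: d=6.
Solving with deg f ≤ 6: f(k) = k*(k + 2)*(k + 3)*(k + 4)*(k + 5)*(k + 7)/12.
R(k) = B(k−1)·f(k)/C(k) = k*(k + 2)*(k + 7)**2/(12*(k + 4)); s_k = R·t_k = 5*k*(-k - 7)/(6*(k**2 + 7*k + 6)).
Check: Δs_k = 10*(-k - 4)/(k**4 + 16*k**3 + 83*k**2 + 152*k + 84). ✓

Yes. s_k = \frac{5 k \left(- k - 7\right)}{6 \left(k^{2} + 7 k + 6\right)}.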